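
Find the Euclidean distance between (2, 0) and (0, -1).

√(Σ(x_i - y_i)²) = √((2 - 0)² + (0 - (-1))²)
= √(2² + 1²) = √(4 + 1) = √5 ≈ 2.2361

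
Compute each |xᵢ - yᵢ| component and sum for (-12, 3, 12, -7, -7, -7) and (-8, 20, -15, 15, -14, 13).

Σ|x_i - y_i| = |-12 - (-8)| + |3 - 20| + |12 - (-15)| + |-7 - 15| + |-7 - (-14)| + |-7 - 13| = 4 + 17 + 27 + 22 + 7 + 20 = 97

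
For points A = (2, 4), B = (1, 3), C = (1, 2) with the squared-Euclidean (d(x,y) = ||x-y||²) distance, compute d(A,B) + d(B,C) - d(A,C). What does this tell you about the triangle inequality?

d(A,B) = 1² + 1² = 2, d(B,C) = 0² + 1² = 1, d(A,C) = 1² + 2² = 5.
d(A,B) + d(B,C) - d(A,C) = 2 + 1 - 5 = 3 - 5 = -2. This is < 0, so the triangle inequality FAILS for these points (squared-Euclidean is not a metric).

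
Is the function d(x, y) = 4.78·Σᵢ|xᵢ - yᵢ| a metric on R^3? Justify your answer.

Yes. The L1 (Manhattan) norm induces a metric on R^3, and multiplying a metric by a positive constant 4.78 > 0 preserves all four axioms: non-negativity (4.78·||x-y|| ≥ 0), identity (4.78·||x-y|| = 0 ⟺ ||x-y|| = 0 ⟺ x = y), symmetry (||x-y|| = ||y-x||), and the triangle inequality (4.78·||x-z|| ≤ 4.78·||x-y|| + 4.78·||y-z||). So d is a metric.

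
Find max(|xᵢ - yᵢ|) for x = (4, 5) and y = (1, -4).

max(|x_i - y_i|) = max(|4 - 1|, |5 - (-4)|) = max(3, 9) = 9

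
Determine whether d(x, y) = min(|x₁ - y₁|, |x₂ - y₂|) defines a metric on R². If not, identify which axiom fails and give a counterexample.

No. d fails identity of indiscernibles: take x = (2, 0) and y = (2, 7). Then d(x,y) = min(|2 - 2|, |0 - 7|) = min(0, 7) = 0, yet x ≠ y.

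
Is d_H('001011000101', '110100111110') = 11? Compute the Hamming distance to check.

Differing positions: 1, 2, 3, 4, 5, 6, 7, 8, 9, 11, 12. Hamming distance = 11, so the claim is true.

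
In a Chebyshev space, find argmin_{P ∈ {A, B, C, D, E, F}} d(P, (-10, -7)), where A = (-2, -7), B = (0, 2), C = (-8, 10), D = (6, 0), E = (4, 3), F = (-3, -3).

Distances: d(A) = 8, d(B) = 10, d(C) = 17, d(D) = 16, d(E) = 14, d(F) = 7. Nearest: F = (-3, -3) with distance 7.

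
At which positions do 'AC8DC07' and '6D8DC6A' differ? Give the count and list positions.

Differing positions: 1, 2, 6, 7. Hamming distance = 4.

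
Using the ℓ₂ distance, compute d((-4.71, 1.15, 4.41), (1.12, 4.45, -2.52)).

(Σ|x_i - y_i|^2)^(1/2) = (|-4.71 - 1.12|^2 + |1.15 - 4.45|^2 + |4.41 - (-2.52)|^2)^(1/2)
= (5.83^2 + 3.3^2 + 6.93^2)^(1/2) = (33.9889 + 10.89 + 48.0249)^(1/2) = (92.9038)^(1/2) ≈ 9.6387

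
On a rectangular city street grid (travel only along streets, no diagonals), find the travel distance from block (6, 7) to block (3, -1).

Σ|x_i - y_i| = |6 - 3| + |7 - (-1)| = 3 + 8 = 11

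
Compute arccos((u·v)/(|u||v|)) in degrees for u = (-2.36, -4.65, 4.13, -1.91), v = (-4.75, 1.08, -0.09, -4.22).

With u = (-2.36, -4.65, 4.13, -1.91), v = (-4.75, 1.08, -0.09, -4.22):
u·v = (-2.36)·(-4.75) + (-4.65)·1.08 + 4.13·(-0.09) + (-1.91)·(-4.22) = 11.21 + (-5.022) + (-0.3717) + 8.0602 = 13.8765.
|u| = √((-2.36)² + (-4.65)² + 4.13² + (-1.91)²) = √(5.5696 + 21.6225 + 17.0569 + 3.6481) = √47.8971, |v| = √((-4.75)² + 1.08² + (-0.09)² + (-4.22)²) = √(22.5625 + 1.1664 + 0.0081 + 17.8084) = √41.5454.
cos θ = (u·v)/(|u||v|) = 13.8765/(√47.8971·√41.5454) ≈ 0.311074
θ = arccos(0.311074) ≈ 71.88°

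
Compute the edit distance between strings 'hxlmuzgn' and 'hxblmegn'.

Let D[i][j] be the edit distance between the first i characters of 'hxlmuzgn' and the first j characters of 'hxblmegn', with D[i][0] = i, D[0][j] = j, and D[i][j] = D[i-1][j-1] if the characters match, else 1 + min(D[i-1][j], D[i][j-1], D[i-1][j-1]). Filling the table (rows: prefixes of 'hxlmuzgn', columns: prefixes of 'hxblmegn'):
     ε  h  x  b  l  m  e  g  n
  ε  0  1  2  3  4  5  6  7  8
  h  1  0  1  2  3  4  5  6  7
  x  2  1  0  1  2  3  4  5  6
  l  3  2  1  1  1  2  3  4  5
  m  4  3  2  2  2  1  2  3  4
  u  5  4  3  3  3  2  2  3  4
  z  6  5  4  4  4  3  3  3  4
  g  7  6  5  5  5  4  4  3  4
  n  8  7  6  6  6  5  5  4  3
The bottom-right entry gives D[8][8] = 3, so no sequence of fewer than 3 edits works. Backtracking through the table gives one optimal edit sequence (3 edits):
  hxlmuzgn → hxblmuzgn (ins b @3)
  hxblmuzgn → hxblmzgn (del u @6)
  hxblmzgn → hxblmegn (sub z→e @6)
Edit distance = 3.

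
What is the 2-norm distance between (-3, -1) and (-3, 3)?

(Σ|x_i - y_i|^2)^(1/2) = (|-3 - (-3)|^2 + |-1 - 3|^2)^(1/2)
= (0^2 + 4^2)^(1/2) = (0 + 16)^(1/2) = (16)^(1/2) = 4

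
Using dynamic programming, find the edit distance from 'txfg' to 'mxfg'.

Let D[i][j] be the edit distance between the first i characters of 'txfg' and the first j characters of 'mxfg', with D[i][0] = i, D[0][j] = j, and D[i][j] = D[i-1][j-1] if the characters match, else 1 + min(D[i-1][j], D[i][j-1], D[i-1][j-1]). Filling the table (rows: prefixes of 'txfg', columns: prefixes of 'mxfg'):
     ε  m  x  f  g
  ε  0  1  2  3  4
  t  1  1  2  3  4
  x  2  2  1  2  3
  f  3  3  2  1  2
  g  4  4  3  2  1
The bottom-right entry gives D[4][4] = 1, so no sequence of fewer than 1 edit works. Backtracking through the table gives one optimal edit sequence (1 edit):
  txfg → mxfg (sub t→m @1)
Edit distance = 1.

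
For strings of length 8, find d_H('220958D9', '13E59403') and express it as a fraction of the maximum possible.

Differing positions: 1, 2, 3, 4, 5, 6, 7, 8. Hamming distance = 8. The maximum possible Hamming distance for length-8 strings is 8, so d_H/8 = 8/8 = 1.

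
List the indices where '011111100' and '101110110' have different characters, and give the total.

Differing positions: 1, 2, 6, 8. Hamming distance = 4.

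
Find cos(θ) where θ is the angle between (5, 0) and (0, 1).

With u = (5, 0), v = (0, 1):
u·v = 5·0 + 0·1 = 0 + 0 = 0.
|u| = √(5² + 0²) = √25, |v| = √(0² + 1²) = √1, so |u||v| = √(25·1) = √25 = 5.
cos θ = (u·v)/(|u||v|) = 0/5 = 0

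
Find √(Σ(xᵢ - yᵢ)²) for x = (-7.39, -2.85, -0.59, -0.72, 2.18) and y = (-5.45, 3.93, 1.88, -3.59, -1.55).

√(Σ(x_i - y_i)²) = √((-7.39 - (-5.45))² + (-2.85 - 3.93)² + (-0.59 - 1.88)² + (-0.72 - (-3.59))² + (2.18 - (-1.55))²)
= √((-1.94)² + (-6.78)² + (-2.47)² + 2.87² + 3.73²) = √(3.7636 + 45.9684 + 6.1009 + 8.2369 + 13.9129) = √77.9827 ≈ 8.8308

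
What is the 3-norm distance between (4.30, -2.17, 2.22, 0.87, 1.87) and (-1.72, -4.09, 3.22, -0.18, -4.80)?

(Σ|x_i - y_i|^3)^(1/3) = (|4.3 - (-1.72)|^3 + |-2.17 - (-4.09)|^3 + |2.22 - 3.22|^3 + |0.87 - (-0.18)|^3 + |1.87 - (-4.8)|^3)^(1/3)
= (6.02^3 + 1.92^3 + 1^3 + 1.05^3 + 6.67^3)^(1/3) ≈ (218.1672 + 7.0779 + 1 + 1.1576 + 296.741)^(1/3) = (524.1437)^(1/3) ≈ 8.0628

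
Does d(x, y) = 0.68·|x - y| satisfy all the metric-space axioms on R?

Yes. Since |x - y| is a metric on R and 0.68 > 0, the positive scalar multiple 0.68·|x - y| is also a metric: scaling by a positive constant preserves non-negativity, identity (d=0 ⟺ |x-y|=0 ⟺ x=y), symmetry, and the triangle inequality.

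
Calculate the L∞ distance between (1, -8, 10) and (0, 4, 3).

max(|x_i - y_i|) = max(|1 - 0|, |-8 - 4|, |10 - 3|) = max(1, 12, 7) = 12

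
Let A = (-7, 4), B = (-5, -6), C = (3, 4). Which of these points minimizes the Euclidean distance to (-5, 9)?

Distances: d(A) ≈ 5.3852, d(B) = 15, d(C) ≈ 9.434. Nearest: A = (-7, 4) with distance 5.3852.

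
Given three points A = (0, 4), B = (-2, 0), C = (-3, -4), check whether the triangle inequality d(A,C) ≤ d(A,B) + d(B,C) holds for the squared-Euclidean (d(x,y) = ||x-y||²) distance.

d(A,B) = 2² + 4² = 20, d(B,C) = 1² + 4² = 17, d(A,C) = 3² + 8² = 73.
d(A,C) = 73 > 20 + 17 = 37. Triangle inequality is VIOLATED. (Squared-Euclidean is not a metric — this is a counterexample.)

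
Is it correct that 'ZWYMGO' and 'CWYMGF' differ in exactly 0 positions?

Differing positions: 1, 6. Hamming distance = 2, so the claim that d_H = 0 is false.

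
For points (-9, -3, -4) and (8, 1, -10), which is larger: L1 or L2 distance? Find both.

L1 = |-9 - 8| + |-3 - 1| + |-4 - (-10)| = 17 + 4 + 6 = 27
L2 = √(17² + 4² + 6²) = √341 ≈ 18.4662
L1 ≥ L2 always (equality iff movement is along one axis); L1 > L2 here.
Ratio L1/L2 = 27/√341 ≈ 1.4621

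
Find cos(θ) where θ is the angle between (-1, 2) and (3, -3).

With u = (-1, 2), v = (3, -3):
u·v = (-1)·3 + 2·(-3) = (-3) + (-6) = -9.
|u| = √((-1)² + 2²) = √5, |v| = √(3² + (-3)²) = √18, so |u||v| = √(5·18) = √90.
cos θ = (u·v)/(|u||v|) = -9/√90 ≈ -0.9487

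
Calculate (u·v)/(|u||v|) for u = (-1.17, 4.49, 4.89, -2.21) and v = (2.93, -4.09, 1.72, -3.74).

With u = (-1.17, 4.49, 4.89, -2.21), v = (2.93, -4.09, 1.72, -3.74):
u·v = (-1.17)·2.93 + 4.49·(-4.09) + 4.89·1.72 + (-2.21)·(-3.74) = (-3.4281) + (-18.3641) + 8.4108 + 8.2654 = -5.116.
|u| = √((-1.17)² + 4.49² + 4.89² + (-2.21)²) = √(1.3689 + 20.1601 + 23.9121 + 4.8841) = √50.3252, |v| = √(2.93² + (-4.09)² + 1.72² + (-3.74)²) = √(8.5849 + 16.7281 + 2.9584 + 13.9876) = √42.259.
cos θ = (u·v)/(|u||v|) = -5.116/(√50.3252·√42.259) ≈ -0.1109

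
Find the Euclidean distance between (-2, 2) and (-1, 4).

√(Σ(x_i - y_i)²) = √((-2 - (-1))² + (2 - 4)²)
= √((-1)² + (-2)²) = √(1 + 4) = √5 ≈ 2.2361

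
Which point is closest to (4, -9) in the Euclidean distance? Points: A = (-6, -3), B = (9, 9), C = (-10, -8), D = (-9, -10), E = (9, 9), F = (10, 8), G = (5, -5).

Distances: d(A) ≈ 11.6619, d(B) ≈ 18.6815, d(C) ≈ 14.0357, d(D) ≈ 13.0384, d(E) ≈ 18.6815, d(F) ≈ 18.0278, d(G) ≈ 4.1231. Nearest: G = (5, -5) with distance 4.1231.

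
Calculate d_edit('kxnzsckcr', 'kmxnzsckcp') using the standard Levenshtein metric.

Let D[i][j] be the edit distance between the first i characters of 'kxnzsckcr' and the first j characters of 'kmxnzsckcp', with D[i][0] = i, D[0][j] = j, and D[i][j] = D[i-1][j-1] if the characters match, else 1 + min(D[i-1][j], D[i][j-1], D[i-1][j-1]). Filling the table (rows: prefixes of 'kxnzsckcr', columns: prefixes of 'kmxnzsckcp'):
     ε  k  m  x  n  z  s  c  k  c  p
  ε  0  1  2  3  4  5  6  7  8  9 10
  k  1  0  1  2  3  4  5  6  7  8  9
  x  2  1  1  1  2  3  4  5  6  7  8
  n  3  2  2  2  1  2  3  4  5  6  7
  z  4  3  3  3  2  1  2  3  4  5  6
  s  5  4  4  4  3  2  1  2  3  4  5
  c  6  5  5  5  4  3  2  1  2  3  4
  k  7  6  6  6  5  4  3  2  1  2  3
  c  8  7  7  7  6  5  4  3  2  1  2
  r  9  8  8  8  7  6  5  4  3  2  2
The bottom-right entry gives D[9][10] = 2, so no sequence of fewer than 2 edits works. Backtracking through the table gives one optimal edit sequence (2 edits):
  kxnzsckcr → kmxnzsckcr (ins m @2)
  kmxnzsckcr → kmxnzsckcp (sub r→p @10)
Edit distance = 2.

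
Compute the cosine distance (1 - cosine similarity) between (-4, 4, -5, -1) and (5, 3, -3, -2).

With u = (-4, 4, -5, -1), v = (5, 3, -3, -2):
u·v = (-4)·5 + 4·3 + (-5)·(-3) + (-1)·(-2) = (-20) + 12 + 15 + 2 = 9.
|u| = √((-4)² + 4² + (-5)² + (-1)²) = √58, |v| = √(5² + 3² + (-3)² + (-2)²) = √47, so |u||v| = √(58·47) = √2726.
cos θ = (u·v)/(|u||v|) = 9/√2726 ≈ 0.1724
Cosine distance = 1 - cos θ ≈ 1 - 0.1724 = 0.8276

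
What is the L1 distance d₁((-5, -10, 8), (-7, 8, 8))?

Σ|x_i - y_i| = |-5 - (-7)| + |-10 - 8| + |8 - 8| = 2 + 18 + 0 = 20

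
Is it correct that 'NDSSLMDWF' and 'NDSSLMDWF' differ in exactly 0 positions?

Differing positions: none. Hamming distance = 0, so the claim is true.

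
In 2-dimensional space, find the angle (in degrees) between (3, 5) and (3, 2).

With u = (3, 5), v = (3, 2):
u·v = 3·3 + 5·2 = 9 + 10 = 19.
|u| = √(3² + 5²) = √34, |v| = √(3² + 2²) = √13, so |u||v| = √(34·13) = √442.
cos θ = (u·v)/(|u||v|) = 19/√442 ≈ 0.903738
θ = arccos(0.903738) ≈ 25.35°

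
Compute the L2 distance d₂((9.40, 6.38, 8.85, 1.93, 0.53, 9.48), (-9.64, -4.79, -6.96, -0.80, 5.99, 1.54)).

√(Σ(x_i - y_i)²) = √((9.4 - (-9.64))² + (6.38 - (-4.79))² + (8.85 - (-6.96))² + (1.93 - (-0.8))² + (0.53 - 5.99)² + (9.48 - 1.54)²)
= √(19.04² + 11.17² + 15.81² + 2.73² + (-5.46)² + 7.94²) = √(362.5216 + 124.7689 + 249.9561 + 7.4529 + 29.8116 + 63.0436) = √837.5547 ≈ 28.9405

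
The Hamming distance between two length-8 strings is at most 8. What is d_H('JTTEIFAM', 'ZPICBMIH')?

Differing positions: 1, 2, 3, 4, 5, 6, 7, 8. Hamming distance = 8. The maximum possible Hamming distance for length-8 strings is 8, so d_H/8 = 8/8 = 1.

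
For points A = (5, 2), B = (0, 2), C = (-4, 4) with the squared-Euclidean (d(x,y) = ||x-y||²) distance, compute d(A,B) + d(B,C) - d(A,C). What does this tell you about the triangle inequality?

d(A,B) = 5² + 0² = 25, d(B,C) = 4² + 2² = 20, d(A,C) = 9² + 2² = 85.
d(A,B) + d(B,C) - d(A,C) = 25 + 20 - 85 = 45 - 85 = -40. This is < 0, so the triangle inequality FAILS for these points (squared-Euclidean is not a metric).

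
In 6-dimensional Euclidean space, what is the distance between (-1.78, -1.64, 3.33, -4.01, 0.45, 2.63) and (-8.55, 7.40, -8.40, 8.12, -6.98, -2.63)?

√(Σ(x_i - y_i)²) = √((-1.78 - (-8.55))² + (-1.64 - 7.4)² + (3.33 - (-8.4))² + (-4.01 - 8.12)² + (0.45 - (-6.98))² + (2.63 - (-2.63))²)
= √(6.77² + (-9.04)² + 11.73² + (-12.13)² + 7.43² + 5.26²) = √(45.8329 + 81.7216 + 137.5929 + 147.1369 + 55.2049 + 27.6676) = √495.1568 ≈ 22.2521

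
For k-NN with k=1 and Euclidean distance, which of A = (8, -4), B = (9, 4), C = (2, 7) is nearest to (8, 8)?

Distances: d(A) = 12, d(B) ≈ 4.1231, d(C) ≈ 6.0828. Nearest: B = (9, 4) with distance 4.1231.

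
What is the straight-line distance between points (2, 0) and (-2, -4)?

√(Σ(x_i - y_i)²) = √((2 - (-2))² + (0 - (-4))²)
= √(4² + 4²) = √(16 + 16) = √32 ≈ 5.6569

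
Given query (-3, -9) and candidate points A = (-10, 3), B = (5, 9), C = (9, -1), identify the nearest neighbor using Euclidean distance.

Distances: d(A) ≈ 13.8924, d(B) ≈ 19.6977, d(C) ≈ 14.4222. Nearest: A = (-10, 3) with distance 13.8924.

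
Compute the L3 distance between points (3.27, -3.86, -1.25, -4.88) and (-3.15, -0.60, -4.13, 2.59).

(Σ|x_i - y_i|^3)^(1/3) = (|3.27 - (-3.15)|^3 + |-3.86 - (-0.6)|^3 + |-1.25 - (-4.13)|^3 + |-4.88 - 2.59|^3)^(1/3)
= (6.42^3 + 3.26^3 + 2.88^3 + 7.47^3)^(1/3) ≈ (264.6093 + 34.646 + 23.8879 + 416.8327)^(1/3) = (739.9759)^(1/3) ≈ 9.0449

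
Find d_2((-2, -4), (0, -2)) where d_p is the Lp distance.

(Σ|x_i - y_i|^2)^(1/2) = (|-2 - 0|^2 + |-4 - (-2)|^2)^(1/2)
= (2^2 + 2^2)^(1/2) = (4 + 4)^(1/2) = (8)^(1/2) ≈ 2.8284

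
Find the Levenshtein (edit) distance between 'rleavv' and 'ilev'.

Let D[i][j] be the edit distance between the first i characters of 'rleavv' and the first j characters of 'ilev', with D[i][0] = i, D[0][j] = j, and D[i][j] = D[i-1][j-1] if the characters match, else 1 + min(D[i-1][j], D[i][j-1], D[i-1][j-1]). Filling the table (rows: prefixes of 'rleavv', columns: prefixes of 'ilev'):
     ε  i  l  e  v
  ε  0  1  2  3  4
  r  1  1  2  3  4
  l  2  2  1  2  3
  e  3  3  2  1  2
  a  4  4  3  2  2
  v  5  5  4  3  2
  v  6  6  5  4  3
The bottom-right entry gives D[6][4] = 3, so no sequence of fewer than 3 edits works. Backtracking through the table gives one optimal edit sequence (3 edits):
  rleavv → ileavv (sub r→i @1)
  ileavv → ilevv (del a @4)
  ilevv → ilev (del v @4)
Edit distance = 3.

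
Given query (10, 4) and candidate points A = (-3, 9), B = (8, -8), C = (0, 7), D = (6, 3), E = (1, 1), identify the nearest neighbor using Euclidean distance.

Distances: d(A) ≈ 13.9284, d(B) ≈ 12.1655, d(C) ≈ 10.4403, d(D) ≈ 4.1231, d(E) ≈ 9.4868. Nearest: D = (6, 3) with distance 4.1231.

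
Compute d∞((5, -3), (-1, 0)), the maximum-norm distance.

max(|x_i - y_i|) = max(|5 - (-1)|, |-3 - 0|) = max(6, 3) = 6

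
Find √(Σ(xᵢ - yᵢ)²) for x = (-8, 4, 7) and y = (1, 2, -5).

√(Σ(x_i - y_i)²) = √((-8 - 1)² + (4 - 2)² + (7 - (-5))²)
= √((-9)² + 2² + 12²) = √(81 + 4 + 144) = √229 ≈ 15.1327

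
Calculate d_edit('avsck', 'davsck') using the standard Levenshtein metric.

Let D[i][j] be the edit distance between the first i characters of 'avsck' and the first j characters of 'davsck', with D[i][0] = i, D[0][j] = j, and D[i][j] = D[i-1][j-1] if the characters match, else 1 + min(D[i-1][j], D[i][j-1], D[i-1][j-1]). Filling the table (rows: prefixes of 'avsck', columns: prefixes of 'davsck'):
     ε  d  a  v  s  c  k
  ε  0  1  2  3  4  5  6
  a  1  1  1  2  3  4  5
  v  2  2  2  1  2  3  4
  s  3  3  3  2  1  2  3
  c  4  4  4  3  2  1  2
  k  5  5  5  4  3  2  1
The bottom-right entry gives D[5][6] = 1, so no sequence of fewer than 1 edit works. Backtracking through the table gives one optimal edit sequence (1 edit):
  avsck → davsck (ins d @1)
Edit distance = 1.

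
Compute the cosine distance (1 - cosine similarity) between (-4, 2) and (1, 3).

With u = (-4, 2), v = (1, 3):
u·v = (-4)·1 + 2·3 = (-4) + 6 = 2.
|u| = √((-4)² + 2²) = √20, |v| = √(1² + 3²) = √10, so |u||v| = √(20·10) = √200.
cos θ = (u·v)/(|u||v|) = 2/√200 ≈ 0.1414
Cosine distance = 1 - cos θ ≈ 1 - 0.1414 = 0.8586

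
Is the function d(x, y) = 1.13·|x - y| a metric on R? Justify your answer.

Yes. Since |x - y| is a metric on R and 1.13 > 0, the positive scalar multiple 1.13·|x - y| is also a metric: scaling by a positive constant preserves non-negativity, identity (d=0 ⟺ |x-y|=0 ⟺ x=y), symmetry, and the triangle inequality.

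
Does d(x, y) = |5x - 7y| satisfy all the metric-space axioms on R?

No. d fails symmetry: d(6, 4) = |5·6 - 7·4| = |2| = 2, but d(4, 6) = |5·4 - 7·6| = |-22| = 22. Since 2 ≠ 22, d(x,y) ≠ d(y,x) in general.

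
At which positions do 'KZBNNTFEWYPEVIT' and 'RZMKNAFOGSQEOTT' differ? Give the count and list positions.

Differing positions: 1, 3, 4, 6, 8, 9, 10, 11, 13, 14. Hamming distance = 10.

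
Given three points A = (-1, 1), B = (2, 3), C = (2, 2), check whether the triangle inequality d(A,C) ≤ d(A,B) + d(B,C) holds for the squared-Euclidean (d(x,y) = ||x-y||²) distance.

d(A,B) = 3² + 2² = 13, d(B,C) = 0² + 1² = 1, d(A,C) = 3² + 1² = 10.
d(A,C) = 10 ≤ 13 + 1 = 14. Triangle inequality is satisfied.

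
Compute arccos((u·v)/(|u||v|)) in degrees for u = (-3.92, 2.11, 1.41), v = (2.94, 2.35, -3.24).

With u = (-3.92, 2.11, 1.41), v = (2.94, 2.35, -3.24):
u·v = (-3.92)·2.94 + 2.11·2.35 + 1.41·(-3.24) = (-11.5248) + 4.9585 + (-4.5684) = -11.1347.
|u| = √((-3.92)² + 2.11² + 1.41²) = √(15.3664 + 4.4521 + 1.9881) = √21.8066, |v| = √(2.94² + 2.35² + (-3.24)²) = √(8.6436 + 5.5225 + 10.4976) = √24.6637.
cos θ = (u·v)/(|u||v|) = -11.1347/(√21.8066·√24.6637) ≈ -0.480126
θ = arccos(-0.480126) ≈ 118.69°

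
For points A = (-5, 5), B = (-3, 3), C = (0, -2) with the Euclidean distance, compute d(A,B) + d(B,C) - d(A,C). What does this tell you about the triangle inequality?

d(A,B) = √(2² + 2²) = √8 ≈ 2.8284, d(B,C) = √(3² + 5²) = √34 ≈ 5.831, d(A,C) = √(5² + 7²) = √74 ≈ 8.6023.
d(A,B) + d(B,C) - d(A,C) = 2.8284 + 5.831 - 8.6023 = 8.6594 - 8.6023 = 0.0571 (to 4 decimal places). This is ≥ 0, so the triangle inequality holds for these points.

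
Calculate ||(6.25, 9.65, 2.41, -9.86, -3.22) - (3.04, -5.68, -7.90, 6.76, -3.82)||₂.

√(Σ(x_i - y_i)²) = √((6.25 - 3.04)² + (9.65 - (-5.68))² + (2.41 - (-7.9))² + (-9.86 - 6.76)² + (-3.22 - (-3.82))²)
= √(3.21² + 15.33² + 10.31² + (-16.62)² + 0.6²) = √(10.3041 + 235.0089 + 106.2961 + 276.2244 + 0.36) = √628.1935 ≈ 25.0638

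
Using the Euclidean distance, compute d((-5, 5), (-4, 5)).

(Σ|x_i - y_i|^2)^(1/2) = (|-5 - (-4)|^2 + |5 - 5|^2)^(1/2)
= (1^2 + 0^2)^(1/2) = (1 + 0)^(1/2) = (1)^(1/2) = 1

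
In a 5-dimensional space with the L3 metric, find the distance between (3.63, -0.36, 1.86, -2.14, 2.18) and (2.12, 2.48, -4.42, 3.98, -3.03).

(Σ|x_i - y_i|^3)^(1/3) = (|3.63 - 2.12|^3 + |-0.36 - 2.48|^3 + |1.86 - (-4.42)|^3 + |-2.14 - 3.98|^3 + |2.18 - (-3.03)|^3)^(1/3)
= (1.51^3 + 2.84^3 + 6.28^3 + 6.12^3 + 5.21^3)^(1/3) ≈ (3.443 + 22.9063 + 247.6732 + 229.2209 + 141.4208)^(1/3) = (644.6642)^(1/3) ≈ 8.6386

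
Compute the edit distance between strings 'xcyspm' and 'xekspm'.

Let D[i][j] be the edit distance between the first i characters of 'xcyspm' and the first j characters of 'xekspm', with D[i][0] = i, D[0][j] = j, and D[i][j] = D[i-1][j-1] if the characters match, else 1 + min(D[i-1][j], D[i][j-1], D[i-1][j-1]). Filling the table (rows: prefixes of 'xcyspm', columns: prefixes of 'xekspm'):
     ε  x  e  k  s  p  m
  ε  0  1  2  3  4  5  6
  x  1  0  1  2  3  4  5
  c  2  1  1  2  3  4  5
  y  3  2  2  2  3  4  5
  s  4  3  3  3  2  3  4
  p  5  4  4  4  3  2  3
  m  6  5  5  5  4  3  2
The bottom-right entry gives D[6][6] = 2, so no sequence of fewer than 2 edits works. Backtracking through the table gives one optimal edit sequence (2 edits):
  xcyspm → xeyspm (sub c→e @2)
  xeyspm → xekspm (sub y→k @3)
Edit distance = 2.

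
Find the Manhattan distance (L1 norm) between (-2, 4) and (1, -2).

Σ|x_i - y_i| = |-2 - 1| + |4 - (-2)| = 3 + 6 = 9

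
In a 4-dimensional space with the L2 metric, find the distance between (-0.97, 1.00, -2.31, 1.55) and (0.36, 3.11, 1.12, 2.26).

(Σ|x_i - y_i|^2)^(1/2) = (|-0.97 - 0.36|^2 + |1 - 3.11|^2 + |-2.31 - 1.12|^2 + |1.55 - 2.26|^2)^(1/2)
= (1.33^2 + 2.11^2 + 3.43^2 + 0.71^2)^(1/2) = (1.7689 + 4.4521 + 11.7649 + 0.5041)^(1/2) = (18.49)^(1/2) = 4.3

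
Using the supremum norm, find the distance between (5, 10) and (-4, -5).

max(|x_i - y_i|) = max(|5 - (-4)|, |10 - (-5)|) = max(9, 15) = 15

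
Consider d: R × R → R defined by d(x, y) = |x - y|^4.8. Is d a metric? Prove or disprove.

No. d(x,y) = |x-y|^4.8 fails the triangle inequality since p = 4.8 > 1. Counterexample: x = -1, y = 3, z = 9. d(x,z) = |-1 - 9|^4.8 = 10^4.8 ≈ 63095.7344, but d(x,y) + d(y,z) = 4^4.8 + 6^4.8 ≈ 776.0469 + 5434.0797 = 6210.1266. Since 63095.7344 > 6210.1266, the triangle inequality is violated.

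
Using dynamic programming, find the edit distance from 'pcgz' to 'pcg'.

Let D[i][j] be the edit distance between the first i characters of 'pcgz' and the first j characters of 'pcg', with D[i][0] = i, D[0][j] = j, and D[i][j] = D[i-1][j-1] if the characters match, else 1 + min(D[i-1][j], D[i][j-1], D[i-1][j-1]). Filling the table (rows: prefixes of 'pcgz', columns: prefixes of 'pcg'):
     ε  p  c  g
  ε  0  1  2  3
  p  1  0  1  2
  c  2  1  0  1
  g  3  2  1  0
  z  4  3  2  1
The bottom-right entry gives D[4][3] = 1, so no sequence of fewer than 1 edit works. Backtracking through the table gives one optimal edit sequence (1 edit):
  pcgz → pcg (del z @4)
Edit distance = 1.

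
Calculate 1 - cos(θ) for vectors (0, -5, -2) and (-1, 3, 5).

With u = (0, -5, -2), v = (-1, 3, 5):
u·v = 0·(-1) + (-5)·3 + (-2)·5 = 0 + (-15) + (-10) = -25.
|u| = √(0² + (-5)² + (-2)²) = √29, |v| = √((-1)² + 3² + 5²) = √35, so |u||v| = √(29·35) = √1015.
cos θ = (u·v)/(|u||v|) = -25/√1015 ≈ -0.7847
Cosine distance = 1 - cos θ ≈ 1 - (-0.7847) = 1.7847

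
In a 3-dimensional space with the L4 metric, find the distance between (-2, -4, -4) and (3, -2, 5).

(Σ|x_i - y_i|^4)^(1/4) = (|-2 - 3|^4 + |-4 - (-2)|^4 + |-4 - 5|^4)^(1/4)
= (5^4 + 2^4 + 9^4)^(1/4) = (625 + 16 + 6561)^(1/4) = (7202)^(1/4) ≈ 9.2122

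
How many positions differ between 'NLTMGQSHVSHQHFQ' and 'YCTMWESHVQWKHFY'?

Differing positions: 1, 2, 5, 6, 10, 11, 12, 15. Hamming distance = 8.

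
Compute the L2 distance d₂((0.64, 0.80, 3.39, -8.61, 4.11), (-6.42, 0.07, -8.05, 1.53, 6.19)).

√(Σ(x_i - y_i)²) = √((0.64 - (-6.42))² + (0.8 - 0.07)² + (3.39 - (-8.05))² + (-8.61 - 1.53)² + (4.11 - 6.19)²)
= √(7.06² + 0.73² + 11.44² + (-10.14)² + (-2.08)²) = √(49.8436 + 0.5329 + 130.8736 + 102.8196 + 4.3264) = √288.3961 ≈ 16.9822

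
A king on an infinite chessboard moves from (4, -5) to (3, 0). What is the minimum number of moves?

max(|x_i - y_i|) = max(|4 - 3|, |-5 - 0|) = max(1, 5) = 5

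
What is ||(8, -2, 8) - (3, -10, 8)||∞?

max(|x_i - y_i|) = max(|8 - 3|, |-2 - (-10)|, |8 - 8|) = max(5, 8, 0) = 8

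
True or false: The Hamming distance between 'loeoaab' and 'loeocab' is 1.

Differing positions: 5. Hamming distance = 1, so the claim is true.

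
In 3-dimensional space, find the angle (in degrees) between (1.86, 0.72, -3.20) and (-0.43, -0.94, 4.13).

With u = (1.86, 0.72, -3.20), v = (-0.43, -0.94, 4.13):
u·v = 1.86·(-0.43) + 0.72·(-0.94) + (-3.2)·4.13 = (-0.7998) + (-0.6768) + (-13.216) = -14.6926.
|u| = √(1.86² + 0.72² + (-3.2)²) = √(3.4596 + 0.5184 + 10.24) = √14.218, |v| = √((-0.43)² + (-0.94)² + 4.13²) = √(0.1849 + 0.8836 + 17.0569) = √18.1254.
cos θ = (u·v)/(|u||v|) = -14.6926/(√14.218·√18.1254) ≈ -0.915241
θ = arccos(-0.915241) ≈ 156.24°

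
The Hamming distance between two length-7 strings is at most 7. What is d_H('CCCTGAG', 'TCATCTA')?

Differing positions: 1, 3, 5, 6, 7. Hamming distance = 5. The maximum possible Hamming distance for length-7 strings is 7, so d_H/7 = 5/7 ≈ 0.7143.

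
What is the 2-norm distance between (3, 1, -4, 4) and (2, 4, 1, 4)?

(Σ|x_i - y_i|^2)^(1/2) = (|3 - 2|^2 + |1 - 4|^2 + |-4 - 1|^2 + |4 - 4|^2)^(1/2)
= (1^2 + 3^2 + 5^2 + 0^2)^(1/2) = (1 + 9 + 25 + 0)^(1/2) = (35)^(1/2) ≈ 5.9161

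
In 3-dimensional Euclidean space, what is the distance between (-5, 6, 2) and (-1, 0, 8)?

√(Σ(x_i - y_i)²) = √((-5 - (-1))² + (6 - 0)² + (2 - 8)²)
= √((-4)² + 6² + (-6)²) = √(16 + 36 + 36) = √88 ≈ 9.3808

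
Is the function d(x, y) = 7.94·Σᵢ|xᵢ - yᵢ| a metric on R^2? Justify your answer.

Yes. The L1 (Manhattan) norm induces a metric on R^2, and multiplying a metric by a positive constant 7.94 > 0 preserves all four axioms: non-negativity (7.94·||x-y|| ≥ 0), identity (7.94·||x-y|| = 0 ⟺ ||x-y|| = 0 ⟺ x = y), symmetry (||x-y|| = ||y-x||), and the triangle inequality (7.94·||x-z|| ≤ 7.94·||x-y|| + 7.94·||y-z||). So d is a metric.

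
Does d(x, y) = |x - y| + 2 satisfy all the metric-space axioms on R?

No. d fails identity of indiscernibles (specifically d(x,x) = 0): d(-4, -4) = |-4 - (-4)| + 2 = 0 + 2 = 2 ≠ 0.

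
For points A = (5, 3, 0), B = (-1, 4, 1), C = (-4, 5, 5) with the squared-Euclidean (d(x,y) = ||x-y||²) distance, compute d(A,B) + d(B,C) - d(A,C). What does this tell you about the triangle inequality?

d(A,B) = 6² + 1² + 1² = 38, d(B,C) = 3² + 1² + 4² = 26, d(A,C) = 9² + 2² + 5² = 110.
d(A,B) + d(B,C) - d(A,C) = 38 + 26 - 110 = 64 - 110 = -46. This is < 0, so the triangle inequality FAILS for these points (squared-Euclidean is not a metric).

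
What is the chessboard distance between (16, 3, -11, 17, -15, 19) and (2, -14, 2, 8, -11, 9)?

max(|x_i - y_i|) = max(|16 - 2|, |3 - (-14)|, |-11 - 2|, |17 - 8|, |-15 - (-11)|, |19 - 9|) = max(14, 17, 13, 9, 4, 10) = 17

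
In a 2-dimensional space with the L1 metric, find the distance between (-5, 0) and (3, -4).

Σ|x_i - y_i| = |-5 - 3| + |0 - (-4)| = 8 + 4 = 12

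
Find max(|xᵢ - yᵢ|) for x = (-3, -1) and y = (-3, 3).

max(|x_i - y_i|) = max(|-3 - (-3)|, |-1 - 3|) = max(0, 4) = 4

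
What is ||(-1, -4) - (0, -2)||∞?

max(|x_i - y_i|) = max(|-1 - 0|, |-4 - (-2)|) = max(1, 2) = 2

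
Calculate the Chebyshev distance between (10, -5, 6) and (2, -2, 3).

max(|x_i - y_i|) = max(|10 - 2|, |-5 - (-2)|, |6 - 3|) = max(8, 3, 3) = 8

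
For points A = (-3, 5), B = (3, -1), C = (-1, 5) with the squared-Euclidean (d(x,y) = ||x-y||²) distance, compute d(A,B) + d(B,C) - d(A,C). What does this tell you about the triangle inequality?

d(A,B) = 6² + 6² = 72, d(B,C) = 4² + 6² = 52, d(A,C) = 2² + 0² = 4.
d(A,B) + d(B,C) - d(A,C) = 72 + 52 - 4 = 124 - 4 = 120. This is ≥ 0, so the triangle inequality holds for these points.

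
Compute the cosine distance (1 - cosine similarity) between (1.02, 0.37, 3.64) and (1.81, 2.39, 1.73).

With u = (1.02, 0.37, 3.64), v = (1.81, 2.39, 1.73):
u·v = 1.02·1.81 + 0.37·2.39 + 3.64·1.73 = 1.8462 + 0.8843 + 6.2972 = 9.0277.
|u| = √(1.02² + 0.37² + 3.64²) = √(1.0404 + 0.1369 + 13.2496) = √14.4269, |v| = √(1.81² + 2.39² + 1.73²) = √(3.2761 + 5.7121 + 2.9929) = √11.9811.
cos θ = (u·v)/(|u||v|) = 9.0277/(√14.4269·√11.9811) ≈ 0.6867
Cosine distance = 1 - cos θ ≈ 1 - 0.6867 = 0.3133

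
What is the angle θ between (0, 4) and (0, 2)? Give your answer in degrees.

With u = (0, 4), v = (0, 2):
u·v = 0·0 + 4·2 = 0 + 8 = 8.
|u| = √(0² + 4²) = √16, |v| = √(0² + 2²) = √4, so |u||v| = √(16·4) = √64 = 8.
cos θ = (u·v)/(|u||v|) = 8/8 = 1 (the vectors are parallel, pointing the same way)
θ = arccos(1) = 0°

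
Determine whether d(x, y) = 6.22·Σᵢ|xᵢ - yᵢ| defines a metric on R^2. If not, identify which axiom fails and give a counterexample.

Yes. The L1 (Manhattan) norm induces a metric on R^2, and multiplying a metric by a positive constant 6.22 > 0 preserves all four axioms: non-negativity (6.22·||x-y|| ≥ 0), identity (6.22·||x-y|| = 0 ⟺ ||x-y|| = 0 ⟺ x = y), symmetry (||x-y|| = ||y-x||), and the triangle inequality (6.22·||x-z|| ≤ 6.22·||x-y|| + 6.22·||y-z||). So d is a metric.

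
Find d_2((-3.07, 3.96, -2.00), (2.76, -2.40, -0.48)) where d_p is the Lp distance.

(Σ|x_i - y_i|^2)^(1/2) = (|-3.07 - 2.76|^2 + |3.96 - (-2.4)|^2 + |-2 - (-0.48)|^2)^(1/2)
= (5.83^2 + 6.36^2 + 1.52^2)^(1/2) = (33.9889 + 40.4496 + 2.3104)^(1/2) = (76.7489)^(1/2) ≈ 8.7606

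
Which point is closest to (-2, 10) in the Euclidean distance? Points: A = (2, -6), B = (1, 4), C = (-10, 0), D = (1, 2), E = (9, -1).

Distances: d(A) ≈ 16.4924, d(B) ≈ 6.7082, d(C) ≈ 12.8062, d(D) ≈ 8.544, d(E) ≈ 15.5563. Nearest: B = (1, 4) with distance 6.7082.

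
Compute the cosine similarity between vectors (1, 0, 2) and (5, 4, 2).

With u = (1, 0, 2), v = (5, 4, 2):
u·v = 1·5 + 0·4 + 2·2 = 5 + 0 + 4 = 9.
|u| = √(1² + 0² + 2²) = √5, |v| = √(5² + 4² + 2²) = √45, so |u||v| = √(5·45) = √225 = 15.
cos θ = (u·v)/(|u||v|) = 9/15 = 0.6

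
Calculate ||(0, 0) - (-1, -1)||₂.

√(Σ(x_i - y_i)²) = √((0 - (-1))² + (0 - (-1))²)
= √(1² + 1²) = √(1 + 1) = √2 ≈ 1.4142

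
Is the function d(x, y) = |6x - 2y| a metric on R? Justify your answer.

No. d fails symmetry: d(2, 9) = |6·2 - 2·9| = |-6| = 6, but d(9, 2) = |6·9 - 2·2| = |50| = 50. Since 6 ≠ 50, d(x,y) ≠ d(y,x) in general.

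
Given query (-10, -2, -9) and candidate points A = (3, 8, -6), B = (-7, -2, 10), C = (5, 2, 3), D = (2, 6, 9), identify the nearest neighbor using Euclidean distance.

Distances: d(A) ≈ 16.6733, d(B) ≈ 19.2354, d(C) ≈ 19.6214, d(D) ≈ 23.0651. Nearest: A = (3, 8, -6) with distance 16.6733.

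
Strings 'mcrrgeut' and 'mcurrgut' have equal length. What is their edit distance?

Let D[i][j] be the edit distance between the first i characters of 'mcrrgeut' and the first j characters of 'mcurrgut', with D[i][0] = i, D[0][j] = j, and D[i][j] = D[i-1][j-1] if the characters match, else 1 + min(D[i-1][j], D[i][j-1], D[i-1][j-1]). Filling the table (rows: prefixes of 'mcrrgeut', columns: prefixes of 'mcurrgut'):
     ε  m  c  u  r  r  g  u  t
  ε  0  1  2  3  4  5  6  7  8
  m  1  0  1  2  3  4  5  6  7
  c  2  1  0  1  2  3  4  5  6
  r  3  2  1  1  1  2  3  4  5
  r  4  3  2  2  1  1  2  3  4
  g  5  4  3  3  2  2  1  2  3
  e  6  5  4  4  3  3  2  2  3
  u  7  6  5  4  4  4  3  2  3
  t  8  7  6  5  5  5  4  3  2
The bottom-right entry gives D[8][8] = 2, so no sequence of fewer than 2 edits works. Backtracking through the table gives one optimal edit sequence (2 edits):
  mcrrgeut → mcurrgeut (ins u @3)
  mcurrgeut → mcurrgut (del e @7)
Edit distance = 2.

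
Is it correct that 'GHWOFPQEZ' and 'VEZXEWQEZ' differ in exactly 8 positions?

Differing positions: 1, 2, 3, 4, 5, 6. Hamming distance = 6, so the claim that d_H = 8 is false.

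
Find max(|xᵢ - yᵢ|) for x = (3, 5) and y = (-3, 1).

max(|x_i - y_i|) = max(|3 - (-3)|, |5 - 1|) = max(6, 4) = 6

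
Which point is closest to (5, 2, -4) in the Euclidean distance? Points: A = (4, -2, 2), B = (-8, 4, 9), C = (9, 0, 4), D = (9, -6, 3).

Distances: d(A) ≈ 7.2801, d(B) ≈ 18.4932, d(C) ≈ 9.1652, d(D) ≈ 11.3578. Nearest: A = (4, -2, 2) with distance 7.2801.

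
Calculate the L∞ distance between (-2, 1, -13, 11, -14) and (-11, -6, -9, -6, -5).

max(|x_i - y_i|) = max(|-2 - (-11)|, |1 - (-6)|, |-13 - (-9)|, |11 - (-6)|, |-14 - (-5)|) = max(9, 7, 4, 17, 9) = 17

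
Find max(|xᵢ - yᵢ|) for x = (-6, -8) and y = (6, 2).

max(|x_i - y_i|) = max(|-6 - 6|, |-8 - 2|) = max(12, 10) = 12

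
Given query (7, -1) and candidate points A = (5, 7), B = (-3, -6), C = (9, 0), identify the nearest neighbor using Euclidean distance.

Distances: d(A) ≈ 8.2462, d(B) ≈ 11.1803, d(C) ≈ 2.2361. Nearest: C = (9, 0) with distance 2.2361.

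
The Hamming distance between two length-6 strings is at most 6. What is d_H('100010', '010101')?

Differing positions: 1, 2, 4, 5, 6. Hamming distance = 5. The maximum possible Hamming distance for length-6 strings is 6, so d_H/6 = 5/6 ≈ 0.8333.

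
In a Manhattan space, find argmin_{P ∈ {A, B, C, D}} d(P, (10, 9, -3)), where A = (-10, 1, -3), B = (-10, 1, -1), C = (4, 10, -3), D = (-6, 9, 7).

Distances: d(A) = 28, d(B) = 30, d(C) = 7, d(D) = 26. Nearest: C = (4, 10, -3) with distance 7.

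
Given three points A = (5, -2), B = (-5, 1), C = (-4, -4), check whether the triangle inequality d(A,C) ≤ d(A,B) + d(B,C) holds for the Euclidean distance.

d(A,B) = √(10² + 3²) = √109 ≈ 10.4403, d(B,C) = √(1² + 5²) = √26 ≈ 5.099, d(A,C) = √(9² + 2²) = √85 ≈ 9.2195.
d(A,C) ≈ 9.2195 ≤ 10.4403 + 5.099 = 15.5393. Triangle inequality is satisfied.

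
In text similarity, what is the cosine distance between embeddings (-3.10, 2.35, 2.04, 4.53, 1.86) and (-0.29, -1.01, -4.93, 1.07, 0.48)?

With u = (-3.10, 2.35, 2.04, 4.53, 1.86), v = (-0.29, -1.01, -4.93, 1.07, 0.48):
u·v = (-3.1)·(-0.29) + 2.35·(-1.01) + 2.04·(-4.93) + 4.53·1.07 + 1.86·0.48 = 0.899 + (-2.3735) + (-10.0572) + 4.8471 + 0.8928 = -5.7918.
|u| = √((-3.1)² + 2.35² + 2.04² + 4.53² + 1.86²) = √(9.61 + 5.5225 + 4.1616 + 20.5209 + 3.4596) = √43.2746, |v| = √((-0.29)² + (-1.01)² + (-4.93)² + 1.07² + 0.48²) = √(0.0841 + 1.0201 + 24.3049 + 1.1449 + 0.2304) = √26.7844.
cos θ = (u·v)/(|u||v|) = -5.7918/(√43.2746·√26.7844) ≈ -0.1701
Cosine distance = 1 - cos θ ≈ 1 - (-0.1701) = 1.1701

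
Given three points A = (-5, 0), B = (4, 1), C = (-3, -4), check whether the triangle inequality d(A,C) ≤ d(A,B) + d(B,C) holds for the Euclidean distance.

d(A,B) = √(9² + 1²) = √82 ≈ 9.0554, d(B,C) = √(7² + 5²) = √74 ≈ 8.6023, d(A,C) = √(2² + 4²) = √20 ≈ 4.4721.
d(A,C) ≈ 4.4721 ≤ 9.0554 + 8.6023 = 17.6577. Triangle inequality is satisfied.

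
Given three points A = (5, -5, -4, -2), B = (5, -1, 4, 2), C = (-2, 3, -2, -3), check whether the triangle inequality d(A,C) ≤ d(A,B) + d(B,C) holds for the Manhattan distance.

d(A,B) = 0 + 4 + 8 + 4 = 16, d(B,C) = 7 + 4 + 6 + 5 = 22, d(A,C) = 7 + 8 + 2 + 1 = 18.
d(A,C) = 18 ≤ 16 + 22 = 38. Triangle inequality is satisfied.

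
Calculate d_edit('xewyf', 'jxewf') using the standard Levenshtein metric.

Let D[i][j] be the edit distance between the first i characters of 'xewyf' and the first j characters of 'jxewf', with D[i][0] = i, D[0][j] = j, and D[i][j] = D[i-1][j-1] if the characters match, else 1 + min(D[i-1][j], D[i][j-1], D[i-1][j-1]). Filling the table (rows: prefixes of 'xewyf', columns: prefixes of 'jxewf'):
     ε  j  x  e  w  f
  ε  0  1  2  3  4  5
  x  1  1  1  2  3  4
  e  2  2  2  1  2  3
  w  3  3  3  2  1  2
  y  4  4  4  3  2  2
  f  5  5  5  4  3  2
The bottom-right entry gives D[5][5] = 2, so no sequence of fewer than 2 edits works. Backtracking through the table gives one optimal edit sequence (2 edits):
  xewyf → jxewyf (ins j @1)
  jxewyf → jxewf (del y @5)
Edit distance = 2.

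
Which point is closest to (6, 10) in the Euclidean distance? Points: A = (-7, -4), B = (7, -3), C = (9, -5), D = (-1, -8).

Distances: d(A) ≈ 19.105, d(B) ≈ 13.0384, d(C) ≈ 15.2971, d(D) ≈ 19.3132. Nearest: B = (7, -3) with distance 13.0384.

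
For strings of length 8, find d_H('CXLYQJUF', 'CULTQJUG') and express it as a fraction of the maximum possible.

Differing positions: 2, 4, 8. Hamming distance = 3. The maximum possible Hamming distance for length-8 strings is 8, so d_H/8 = 3/8 = 0.375.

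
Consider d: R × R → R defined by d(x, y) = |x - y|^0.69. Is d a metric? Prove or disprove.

Yes. With 0 < p = 0.69 ≤ 1, d(x,y) = |x-y|^0.69 is a metric on R. Non-negativity and symmetry are immediate; |x-y|^0.69 = 0 ⟺ |x-y| = 0 ⟺ x = y. For the triangle inequality, the function t ↦ t^0.69 is subadditive on [0,∞) when p ≤ 1, so |x-z|^0.69 ≤ (|x-y| + |y-z|)^0.69 ≤ |x-y|^0.69 + |y-z|^0.69.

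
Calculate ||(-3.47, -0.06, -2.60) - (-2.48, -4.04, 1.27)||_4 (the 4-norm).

(Σ|x_i - y_i|^4)^(1/4) = (|-3.47 - (-2.48)|^4 + |-0.06 - (-4.04)|^4 + |-2.6 - 1.27|^4)^(1/4)
= (0.99^4 + 3.98^4 + 3.87^4)^(1/4) ≈ (0.9606 + 250.9183 + 224.3075)^(1/4) = (476.1864)^(1/4) ≈ 4.6714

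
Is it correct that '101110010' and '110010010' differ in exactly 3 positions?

Differing positions: 2, 3, 4. Hamming distance = 3, so the claim is true.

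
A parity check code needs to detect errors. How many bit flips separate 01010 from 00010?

Differing positions: 2. Hamming distance = 1.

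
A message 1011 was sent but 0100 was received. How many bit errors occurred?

Differing positions: 1, 2, 3, 4. Hamming distance = 4.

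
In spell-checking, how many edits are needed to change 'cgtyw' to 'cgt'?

Let D[i][j] be the edit distance between the first i characters of 'cgtyw' and the first j characters of 'cgt', with D[i][0] = i, D[0][j] = j, and D[i][j] = D[i-1][j-1] if the characters match, else 1 + min(D[i-1][j], D[i][j-1], D[i-1][j-1]). Filling the table (rows: prefixes of 'cgtyw', columns: prefixes of 'cgt'):
     ε  c  g  t
  ε  0  1  2  3
  c  1  0  1  2
  g  2  1  0  1
  t  3  2  1  0
  y  4  3  2  1
  w  5  4  3  2
The bottom-right entry gives D[5][3] = 2, so no sequence of fewer than 2 edits works. Backtracking through the table gives one optimal edit sequence (2 edits):
  cgtyw → cgtw (del y @4)
  cgtw → cgt (del w @4)
Edit distance = 2.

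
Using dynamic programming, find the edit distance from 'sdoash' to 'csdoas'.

Let D[i][j] be the edit distance between the first i characters of 'sdoash' and the first j characters of 'csdoas', with D[i][0] = i, D[0][j] = j, and D[i][j] = D[i-1][j-1] if the characters match, else 1 + min(D[i-1][j], D[i][j-1], D[i-1][j-1]). Filling the table (rows: prefixes of 'sdoash', columns: prefixes of 'csdoas'):
     ε  c  s  d  o  a  s
  ε  0  1  2  3  4  5  6
  s  1  1  1  2  3  4  5
  d  2  2  2  1  2  3  4
  o  3  3  3  2  1  2  3
  a  4  4  4  3  2  1  2
  s  5  5  4  4  3  2  1
  h  6  6  5  5  4  3  2
The bottom-right entry gives D[6][6] = 2, so no sequence of fewer than 2 edits works. Backtracking through the table gives one optimal edit sequence (2 edits):
  sdoash → csdoash (ins c @1)
  csdoash → csdoas (del h @7)
Edit distance = 2.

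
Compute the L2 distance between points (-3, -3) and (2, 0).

(Σ|x_i - y_i|^2)^(1/2) = (|-3 - 2|^2 + |-3 - 0|^2)^(1/2)
= (5^2 + 3^2)^(1/2) = (25 + 9)^(1/2) = (34)^(1/2) ≈ 5.831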